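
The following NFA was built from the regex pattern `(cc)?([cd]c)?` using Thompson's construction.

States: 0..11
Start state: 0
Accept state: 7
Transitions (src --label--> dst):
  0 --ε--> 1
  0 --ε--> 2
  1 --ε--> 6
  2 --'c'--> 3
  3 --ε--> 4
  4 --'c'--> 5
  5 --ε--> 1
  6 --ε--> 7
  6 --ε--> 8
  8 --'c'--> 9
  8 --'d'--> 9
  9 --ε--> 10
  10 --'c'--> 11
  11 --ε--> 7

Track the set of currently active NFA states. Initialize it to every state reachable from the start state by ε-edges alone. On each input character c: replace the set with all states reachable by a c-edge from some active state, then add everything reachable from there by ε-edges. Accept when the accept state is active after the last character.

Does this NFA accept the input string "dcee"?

Answer: REJECT

Derivation:
S₀ = ε-closure({0}) = {0,1,2,6,7,8}
'd' @ 1: {9,10}
'c' @ 2: {7,11}  (accept∈set)
'e' @ 3: {}  — state set empty
rest 'e' ignored (set empty)
after full input: {}  (accept=7 not in)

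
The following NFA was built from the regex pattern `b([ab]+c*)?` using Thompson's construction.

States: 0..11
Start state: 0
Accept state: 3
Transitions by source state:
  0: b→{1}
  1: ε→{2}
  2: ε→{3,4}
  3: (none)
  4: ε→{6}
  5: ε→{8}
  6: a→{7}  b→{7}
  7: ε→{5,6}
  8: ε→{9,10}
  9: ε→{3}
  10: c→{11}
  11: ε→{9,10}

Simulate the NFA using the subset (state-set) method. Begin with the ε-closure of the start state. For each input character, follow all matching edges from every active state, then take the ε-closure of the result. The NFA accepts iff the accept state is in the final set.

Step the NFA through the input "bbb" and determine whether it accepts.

S₀ = ε-closure({0}) = {0}
'b' @ 1: {1,2,3,4,6}  (accept∈set)
'b' @ 2: {3,5,6,7,8,9,10}  (accept∈set)
'b' @ 3: {3,5,6,7,8,9,10}  (accept∈set)
after full input: {3,5,6,7,8,9,10}  (accept=3 in)

Answer: ACCEPT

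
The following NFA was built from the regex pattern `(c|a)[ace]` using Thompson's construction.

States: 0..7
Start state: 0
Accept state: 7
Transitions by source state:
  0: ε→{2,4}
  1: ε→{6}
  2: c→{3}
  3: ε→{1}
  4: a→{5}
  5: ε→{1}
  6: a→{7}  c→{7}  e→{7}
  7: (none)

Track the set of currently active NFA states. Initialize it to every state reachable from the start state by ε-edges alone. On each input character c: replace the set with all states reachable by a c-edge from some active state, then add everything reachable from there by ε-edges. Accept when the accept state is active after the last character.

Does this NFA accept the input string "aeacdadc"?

S₀ = ε-closure({0}) = {0,2,4}
'a' @ 1: {1,5,6}
'e' @ 2: {7}  [accepting]
'a' @ 3: {}  — no active states
rest 'cdadc' ignored (set empty)
after full input: {}  (accept=7 not in)

Answer: REJECT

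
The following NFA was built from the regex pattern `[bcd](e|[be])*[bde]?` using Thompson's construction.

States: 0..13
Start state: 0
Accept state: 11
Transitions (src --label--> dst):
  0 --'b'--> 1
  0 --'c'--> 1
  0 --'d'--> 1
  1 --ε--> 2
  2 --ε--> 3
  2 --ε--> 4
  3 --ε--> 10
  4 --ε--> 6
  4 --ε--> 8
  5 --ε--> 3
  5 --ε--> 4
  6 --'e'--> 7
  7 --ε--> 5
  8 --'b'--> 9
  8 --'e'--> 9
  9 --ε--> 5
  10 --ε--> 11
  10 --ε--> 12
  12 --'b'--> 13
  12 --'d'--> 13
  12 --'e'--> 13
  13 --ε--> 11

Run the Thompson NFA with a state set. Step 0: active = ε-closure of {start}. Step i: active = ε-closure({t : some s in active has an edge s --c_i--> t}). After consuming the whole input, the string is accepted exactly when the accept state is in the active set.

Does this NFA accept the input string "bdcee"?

Answer: REJECT

Derivation:
initial (ε-close {0}): {0}
'b' @ 1: {1,2,3,4,6,8,10,11,12}  (accept∈set)
'd' @ 2: {11,13}  (accept∈set)
'c' @ 3: {}  — no active states
rest 'ee' ignored (set empty)
final: {}; accept 11 not in set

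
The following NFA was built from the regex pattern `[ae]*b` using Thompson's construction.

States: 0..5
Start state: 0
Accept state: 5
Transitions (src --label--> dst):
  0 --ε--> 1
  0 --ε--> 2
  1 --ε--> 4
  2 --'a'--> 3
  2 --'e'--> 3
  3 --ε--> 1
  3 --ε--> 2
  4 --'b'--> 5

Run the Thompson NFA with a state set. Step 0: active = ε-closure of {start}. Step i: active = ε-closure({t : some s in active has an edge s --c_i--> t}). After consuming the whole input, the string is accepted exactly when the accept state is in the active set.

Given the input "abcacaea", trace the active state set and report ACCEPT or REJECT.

S₀ = ε-closure({0}) = {0,1,2,4}
'a' @ 1: {1,2,3,4}
'b' @ 2: {5}  ✓accept
'c' @ 3: {}  — dead — no transitions
rest 'acaea' ignored (set empty)
end set {} — state 5 not in

Answer: REJECT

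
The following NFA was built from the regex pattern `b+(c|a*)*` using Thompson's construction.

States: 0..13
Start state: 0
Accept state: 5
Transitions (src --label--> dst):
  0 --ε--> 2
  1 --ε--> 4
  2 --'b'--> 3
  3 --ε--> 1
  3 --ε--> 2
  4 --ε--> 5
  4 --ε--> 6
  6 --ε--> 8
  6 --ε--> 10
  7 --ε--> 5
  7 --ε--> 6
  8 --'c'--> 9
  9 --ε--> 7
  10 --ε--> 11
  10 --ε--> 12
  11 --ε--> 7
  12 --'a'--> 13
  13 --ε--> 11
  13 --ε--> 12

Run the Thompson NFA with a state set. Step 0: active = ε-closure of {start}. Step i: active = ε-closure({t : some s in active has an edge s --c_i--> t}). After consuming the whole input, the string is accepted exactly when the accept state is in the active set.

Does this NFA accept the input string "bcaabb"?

S₀ = ε-closure({0}) = {0,2}
'b' @ 1: {1,2,3,4,5,6,7,8,10,11,12}  ✓accept
'c' @ 2: {5,6,7,8,9,10,11,12}  ✓accept
'a' @ 3: {5,6,7,8,10,11,12,13}  ✓accept
'a' @ 4: {5,6,7,8,10,11,12,13}  ✓accept
'b' @ 5: {}  — state set empty
rest 'b' ignored (set empty)
end set {} — state 5 not in

Answer: REJECT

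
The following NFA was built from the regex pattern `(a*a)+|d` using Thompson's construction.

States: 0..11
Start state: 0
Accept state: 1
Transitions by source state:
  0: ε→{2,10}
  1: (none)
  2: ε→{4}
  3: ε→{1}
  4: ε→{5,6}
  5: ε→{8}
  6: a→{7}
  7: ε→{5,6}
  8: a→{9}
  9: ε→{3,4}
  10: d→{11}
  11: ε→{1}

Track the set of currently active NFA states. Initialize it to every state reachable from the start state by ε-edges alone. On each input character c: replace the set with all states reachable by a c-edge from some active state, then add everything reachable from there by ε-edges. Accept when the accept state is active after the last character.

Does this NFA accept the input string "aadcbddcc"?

start: ε-closure({0}) = {0,2,4,5,6,8,10}
'a' @ 1: {1,3,4,5,6,7,8,9}  (accept∈set)
'a' @ 2: {1,3,4,5,6,7,8,9}  (accept∈set)
'd' @ 3: {}  — state set empty
rest 'cbddcc' ignored (set empty)
after full input: {}  (accept=1 not in)

Answer: REJECT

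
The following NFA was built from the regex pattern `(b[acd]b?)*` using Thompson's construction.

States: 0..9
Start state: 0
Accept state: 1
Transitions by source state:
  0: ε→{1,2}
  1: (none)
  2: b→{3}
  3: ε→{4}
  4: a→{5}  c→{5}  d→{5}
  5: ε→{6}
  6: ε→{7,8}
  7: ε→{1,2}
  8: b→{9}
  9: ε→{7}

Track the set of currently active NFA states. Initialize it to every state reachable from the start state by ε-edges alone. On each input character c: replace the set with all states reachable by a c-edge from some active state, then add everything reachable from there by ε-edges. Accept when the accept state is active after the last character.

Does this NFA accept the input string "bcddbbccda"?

Answer: REJECT

Derivation:
S₀ = ε-closure({0}) = {0,1,2}
'b' @ 1: {3,4}
'c' @ 2: {1,2,5,6,7,8}  [accepting]
'd' @ 3: {}  — dead — no transitions
rest 'dbbccda' ignored (set empty)
final: {}; accept 1 not in set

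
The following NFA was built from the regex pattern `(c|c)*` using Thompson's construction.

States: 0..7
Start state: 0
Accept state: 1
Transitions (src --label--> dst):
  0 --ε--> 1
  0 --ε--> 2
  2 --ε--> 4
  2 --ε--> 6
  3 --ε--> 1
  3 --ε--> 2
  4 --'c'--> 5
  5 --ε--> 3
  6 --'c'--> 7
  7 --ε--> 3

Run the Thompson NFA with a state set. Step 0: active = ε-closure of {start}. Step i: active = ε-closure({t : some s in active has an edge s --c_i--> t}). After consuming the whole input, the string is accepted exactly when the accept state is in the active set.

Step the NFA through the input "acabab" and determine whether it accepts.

Answer: REJECT

Trace:
S₀ = ε-closure({0}) = {0,1,2,4,6}
'a' @ 1: {}  — no active states
rest 'cabab' ignored (set empty)
final: {}; accept 1 not in set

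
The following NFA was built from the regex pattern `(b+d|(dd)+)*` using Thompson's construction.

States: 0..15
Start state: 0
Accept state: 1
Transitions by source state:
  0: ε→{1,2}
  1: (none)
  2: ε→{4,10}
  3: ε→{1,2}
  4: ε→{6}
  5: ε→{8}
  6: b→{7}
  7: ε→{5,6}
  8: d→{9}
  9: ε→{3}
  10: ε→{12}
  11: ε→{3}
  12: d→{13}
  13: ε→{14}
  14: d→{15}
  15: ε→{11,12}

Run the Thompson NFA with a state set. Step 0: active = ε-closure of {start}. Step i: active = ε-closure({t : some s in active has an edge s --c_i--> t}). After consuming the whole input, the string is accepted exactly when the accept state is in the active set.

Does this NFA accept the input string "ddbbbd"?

Answer: ACCEPT

Derivation:
start: ε-closure({0}) = {0,1,2,4,6,10,12}
'd' @ 1: {13,14}
'd' @ 2: {1,2,3,4,6,10,11,12,15}  [accepting]
'b' @ 3: {5,6,7,8}
'b' @ 4: {5,6,7,8}
'b' @ 5: {5,6,7,8}
'd' @ 6: {1,2,3,4,6,9,10,12}  [accepting]
final: {1,2,3,4,6,9,10,12}; accept 1 in set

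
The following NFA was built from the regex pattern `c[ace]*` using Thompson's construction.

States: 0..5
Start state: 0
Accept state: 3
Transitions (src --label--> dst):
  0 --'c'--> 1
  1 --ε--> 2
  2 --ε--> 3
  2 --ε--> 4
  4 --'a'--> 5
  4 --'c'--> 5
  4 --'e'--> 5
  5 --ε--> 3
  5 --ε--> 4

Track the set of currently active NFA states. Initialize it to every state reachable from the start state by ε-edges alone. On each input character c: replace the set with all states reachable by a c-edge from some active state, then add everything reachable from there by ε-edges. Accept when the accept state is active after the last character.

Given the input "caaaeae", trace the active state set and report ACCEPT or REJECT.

Answer: ACCEPT

Steps:
initial (ε-close {0}): {0}
'c' @ 1: {1,2,3,4}  ✓accept
'a' @ 2: {3,4,5}  ✓accept
'a' @ 3: {3,4,5}  ✓accept
'a' @ 4: {3,4,5}  ✓accept
'e' @ 5: {3,4,5}  ✓accept
'a' @ 6: {3,4,5}  ✓accept
'e' @ 7: {3,4,5}  ✓accept
end set {3,4,5} — state 3 in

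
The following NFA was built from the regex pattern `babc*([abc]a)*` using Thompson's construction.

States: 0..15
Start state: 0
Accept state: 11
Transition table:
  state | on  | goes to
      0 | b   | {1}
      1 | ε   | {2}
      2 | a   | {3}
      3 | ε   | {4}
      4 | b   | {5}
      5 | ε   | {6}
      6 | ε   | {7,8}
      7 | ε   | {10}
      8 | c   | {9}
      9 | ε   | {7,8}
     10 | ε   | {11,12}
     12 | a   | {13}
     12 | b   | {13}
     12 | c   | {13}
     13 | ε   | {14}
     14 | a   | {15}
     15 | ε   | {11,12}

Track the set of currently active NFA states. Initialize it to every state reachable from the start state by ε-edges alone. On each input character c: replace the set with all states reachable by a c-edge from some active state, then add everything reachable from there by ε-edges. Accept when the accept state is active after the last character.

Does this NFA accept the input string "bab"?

Answer: ACCEPT

Steps:
initial (ε-close {0}): {0}
'b' @ 1: {1,2}
'a' @ 2: {3,4}
'b' @ 3: {5,6,7,8,10,11,12}  ✓accept
end set {5,6,7,8,10,11,12} — state 11 in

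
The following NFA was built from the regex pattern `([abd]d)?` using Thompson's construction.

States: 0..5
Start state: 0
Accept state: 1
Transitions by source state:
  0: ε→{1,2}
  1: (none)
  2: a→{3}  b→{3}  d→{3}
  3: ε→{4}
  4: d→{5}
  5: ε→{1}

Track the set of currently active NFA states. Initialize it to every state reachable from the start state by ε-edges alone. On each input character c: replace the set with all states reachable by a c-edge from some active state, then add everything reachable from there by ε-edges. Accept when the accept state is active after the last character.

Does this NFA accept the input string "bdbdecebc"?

Answer: REJECT

Derivation:
initial (ε-close {0}): {0,1,2}
'b' @ 1: {3,4}
'd' @ 2: {1,5}  [accepting]
'b' @ 3: {}  — dead — no transitions
rest 'decebc' ignored (set empty)
end set {} — state 1 not in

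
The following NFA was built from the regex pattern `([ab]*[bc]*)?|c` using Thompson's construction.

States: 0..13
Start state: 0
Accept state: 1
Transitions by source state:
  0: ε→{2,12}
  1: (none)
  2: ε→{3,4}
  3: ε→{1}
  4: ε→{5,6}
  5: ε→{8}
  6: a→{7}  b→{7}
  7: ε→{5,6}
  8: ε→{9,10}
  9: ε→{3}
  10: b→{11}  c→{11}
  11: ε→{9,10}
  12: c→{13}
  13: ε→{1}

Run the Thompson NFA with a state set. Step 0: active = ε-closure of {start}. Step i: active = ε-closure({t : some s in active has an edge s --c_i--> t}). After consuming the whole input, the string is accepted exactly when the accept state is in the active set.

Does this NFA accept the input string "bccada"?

initial (ε-close {0}): {0,1,2,3,4,5,6,8,9,10,12}
'b' @ 1: {1,3,5,6,7,8,9,10,11}  [accepting]
'c' @ 2: {1,3,9,10,11}  [accepting]
'c' @ 3: {1,3,9,10,11}  [accepting]
'a' @ 4: {}  — state set empty
rest 'da' ignored (set empty)
end set {} — state 1 not in

Answer: REJECT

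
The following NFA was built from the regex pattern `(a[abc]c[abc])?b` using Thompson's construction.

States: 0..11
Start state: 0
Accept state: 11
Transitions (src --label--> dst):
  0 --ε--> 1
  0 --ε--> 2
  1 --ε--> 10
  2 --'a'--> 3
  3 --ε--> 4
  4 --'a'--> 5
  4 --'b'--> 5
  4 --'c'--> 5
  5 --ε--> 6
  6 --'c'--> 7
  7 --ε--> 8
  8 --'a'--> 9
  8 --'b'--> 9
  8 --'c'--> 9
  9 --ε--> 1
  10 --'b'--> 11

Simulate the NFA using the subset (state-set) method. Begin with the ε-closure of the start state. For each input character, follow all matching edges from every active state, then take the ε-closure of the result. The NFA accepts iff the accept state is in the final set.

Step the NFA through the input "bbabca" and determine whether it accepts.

Answer: REJECT

Trace:
S₀ = ε-closure({0}) = {0,1,2,10}
'b' @ 1: {11}  ✓accept
'b' @ 2: {}  — no active states
rest 'abca' ignored (set empty)
after full input: {}  (accept=11 not in)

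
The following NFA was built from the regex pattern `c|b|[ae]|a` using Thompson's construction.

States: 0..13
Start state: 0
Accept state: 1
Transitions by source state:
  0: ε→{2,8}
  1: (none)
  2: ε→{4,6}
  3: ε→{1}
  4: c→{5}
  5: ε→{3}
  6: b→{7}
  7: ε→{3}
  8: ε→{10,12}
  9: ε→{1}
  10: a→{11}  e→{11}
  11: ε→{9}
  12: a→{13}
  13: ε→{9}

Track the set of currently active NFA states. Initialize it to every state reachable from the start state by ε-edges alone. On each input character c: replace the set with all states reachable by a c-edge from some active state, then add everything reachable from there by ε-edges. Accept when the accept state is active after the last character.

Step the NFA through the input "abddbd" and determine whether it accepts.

S₀ = ε-closure({0}) = {0,2,4,6,8,10,12}
'a' @ 1: {1,9,11,13}  ✓accept
'b' @ 2: {}  — no active states
rest 'ddbd' ignored (set empty)
after full input: {}  (accept=1 not in)

Answer: REJECT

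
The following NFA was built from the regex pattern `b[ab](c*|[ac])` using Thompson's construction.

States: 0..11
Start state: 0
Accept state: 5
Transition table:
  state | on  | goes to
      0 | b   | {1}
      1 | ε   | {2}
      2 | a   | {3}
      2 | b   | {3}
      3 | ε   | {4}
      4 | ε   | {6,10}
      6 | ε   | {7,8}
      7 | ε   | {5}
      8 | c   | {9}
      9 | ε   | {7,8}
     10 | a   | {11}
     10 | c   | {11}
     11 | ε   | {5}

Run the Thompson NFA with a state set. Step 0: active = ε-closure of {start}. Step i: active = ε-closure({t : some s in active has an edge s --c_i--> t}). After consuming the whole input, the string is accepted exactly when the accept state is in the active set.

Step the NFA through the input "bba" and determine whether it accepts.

start: ε-closure({0}) = {0}
'b' @ 1: {1,2}
'b' @ 2: {3,4,5,6,7,8,10}  (accept∈set)
'a' @ 3: {5,11}  (accept∈set)
after full input: {5,11}  (accept=5 in)

Answer: ACCEPT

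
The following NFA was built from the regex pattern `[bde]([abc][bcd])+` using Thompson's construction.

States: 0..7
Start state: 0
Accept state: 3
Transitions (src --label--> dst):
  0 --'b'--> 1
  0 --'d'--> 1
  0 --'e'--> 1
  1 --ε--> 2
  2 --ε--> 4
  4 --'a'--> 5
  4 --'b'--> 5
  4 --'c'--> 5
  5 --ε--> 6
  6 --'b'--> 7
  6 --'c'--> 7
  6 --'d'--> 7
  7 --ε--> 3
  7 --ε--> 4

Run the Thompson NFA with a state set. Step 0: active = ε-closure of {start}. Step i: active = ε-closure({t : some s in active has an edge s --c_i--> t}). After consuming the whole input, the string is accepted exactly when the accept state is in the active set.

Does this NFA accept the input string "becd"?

Answer: REJECT

Steps:
initial (ε-close {0}): {0}
'b' @ 1: {1,2,4}
'e' @ 2: {}  — no active states
rest 'cd' ignored (set empty)
after full input: {}  (accept=3 not in)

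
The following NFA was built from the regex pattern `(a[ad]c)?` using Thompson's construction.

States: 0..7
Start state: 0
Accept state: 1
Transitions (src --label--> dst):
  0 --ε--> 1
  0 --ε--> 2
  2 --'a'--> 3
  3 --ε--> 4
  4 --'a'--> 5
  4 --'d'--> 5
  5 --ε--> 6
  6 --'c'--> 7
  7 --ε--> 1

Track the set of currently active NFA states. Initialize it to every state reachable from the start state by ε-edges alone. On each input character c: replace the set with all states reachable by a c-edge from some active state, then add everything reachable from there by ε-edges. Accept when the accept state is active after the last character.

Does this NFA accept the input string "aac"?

S₀ = ε-closure({0}) = {0,1,2}
'a' @ 1: {3,4}
'a' @ 2: {5,6}
'c' @ 3: {1,7}  ✓accept
final: {1,7}; accept 1 in set

Answer: ACCEPT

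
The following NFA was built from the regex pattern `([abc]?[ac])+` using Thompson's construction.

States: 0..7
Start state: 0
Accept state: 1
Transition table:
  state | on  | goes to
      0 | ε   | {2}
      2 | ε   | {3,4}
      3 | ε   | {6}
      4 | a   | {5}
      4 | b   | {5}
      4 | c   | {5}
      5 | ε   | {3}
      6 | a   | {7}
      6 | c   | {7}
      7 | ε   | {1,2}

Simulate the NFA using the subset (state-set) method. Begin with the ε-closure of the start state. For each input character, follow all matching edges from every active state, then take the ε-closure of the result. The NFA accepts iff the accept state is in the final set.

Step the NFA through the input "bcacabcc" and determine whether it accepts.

S₀ = ε-closure({0}) = {0,2,3,4,6}
'b' @ 1: {3,5,6}
'c' @ 2: {1,2,3,4,6,7}  ✓accept
'a' @ 3: {1,2,3,4,5,6,7}  ✓accept
'c' @ 4: {1,2,3,4,5,6,7}  ✓accept
'a' @ 5: {1,2,3,4,5,6,7}  ✓accept
'b' @ 6: {3,5,6}
'c' @ 7: {1,2,3,4,6,7}  ✓accept
'c' @ 8: {1,2,3,4,5,6,7}  ✓accept
final: {1,2,3,4,5,6,7}; accept 1 in set

Answer: ACCEPT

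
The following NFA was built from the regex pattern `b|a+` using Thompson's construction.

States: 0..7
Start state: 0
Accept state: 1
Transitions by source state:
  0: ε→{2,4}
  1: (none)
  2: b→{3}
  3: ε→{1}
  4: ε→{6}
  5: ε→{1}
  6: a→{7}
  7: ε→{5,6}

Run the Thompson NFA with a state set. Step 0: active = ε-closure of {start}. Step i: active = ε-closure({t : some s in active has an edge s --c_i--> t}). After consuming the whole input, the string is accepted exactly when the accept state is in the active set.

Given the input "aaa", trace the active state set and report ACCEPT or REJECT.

Answer: ACCEPT

Steps:
initial (ε-close {0}): {0,2,4,6}
'a' @ 1: {1,5,6,7}  [accepting]
'a' @ 2: {1,5,6,7}  [accepting]
'a' @ 3: {1,5,6,7}  [accepting]
after full input: {1,5,6,7}  (accept=1 in)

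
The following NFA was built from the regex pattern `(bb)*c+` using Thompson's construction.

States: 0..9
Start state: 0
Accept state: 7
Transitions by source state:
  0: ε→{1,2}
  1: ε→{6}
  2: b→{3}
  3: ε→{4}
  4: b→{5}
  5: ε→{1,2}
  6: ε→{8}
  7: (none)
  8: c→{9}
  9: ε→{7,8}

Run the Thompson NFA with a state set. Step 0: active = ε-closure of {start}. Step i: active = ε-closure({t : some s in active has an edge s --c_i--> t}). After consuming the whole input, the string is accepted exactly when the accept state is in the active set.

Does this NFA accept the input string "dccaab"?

start: ε-closure({0}) = {0,1,2,6,8}
'd' @ 1: {}  — no active states
rest 'ccaab' ignored (set empty)
after full input: {}  (accept=7 not in)

Answer: REJECT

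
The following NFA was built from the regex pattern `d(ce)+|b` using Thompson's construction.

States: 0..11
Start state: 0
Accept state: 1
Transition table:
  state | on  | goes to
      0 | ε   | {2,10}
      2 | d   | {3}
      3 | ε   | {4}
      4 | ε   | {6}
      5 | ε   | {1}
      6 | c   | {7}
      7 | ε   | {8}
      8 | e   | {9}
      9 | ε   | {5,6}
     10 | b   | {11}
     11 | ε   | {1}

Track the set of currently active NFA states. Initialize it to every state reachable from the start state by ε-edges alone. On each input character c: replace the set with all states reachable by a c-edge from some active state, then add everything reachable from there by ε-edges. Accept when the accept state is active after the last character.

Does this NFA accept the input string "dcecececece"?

S₀ = ε-closure({0}) = {0,2,10}
'd' @ 1: {3,4,6}
'c' @ 2: {7,8}
'e' @ 3: {1,5,6,9}  (accept∈set)
'c' @ 4: {7,8}
'e' @ 5: {1,5,6,9}  (accept∈set)
'c' @ 6: {7,8}
'e' @ 7: {1,5,6,9}  (accept∈set)
'c' @ 8: {7,8}
'e' @ 9: {1,5,6,9}  (accept∈set)
'c' @ 10: {7,8}
'e' @ 11: {1,5,6,9}  (accept∈set)
end set {1,5,6,9} — state 1 in

Answer: ACCEPT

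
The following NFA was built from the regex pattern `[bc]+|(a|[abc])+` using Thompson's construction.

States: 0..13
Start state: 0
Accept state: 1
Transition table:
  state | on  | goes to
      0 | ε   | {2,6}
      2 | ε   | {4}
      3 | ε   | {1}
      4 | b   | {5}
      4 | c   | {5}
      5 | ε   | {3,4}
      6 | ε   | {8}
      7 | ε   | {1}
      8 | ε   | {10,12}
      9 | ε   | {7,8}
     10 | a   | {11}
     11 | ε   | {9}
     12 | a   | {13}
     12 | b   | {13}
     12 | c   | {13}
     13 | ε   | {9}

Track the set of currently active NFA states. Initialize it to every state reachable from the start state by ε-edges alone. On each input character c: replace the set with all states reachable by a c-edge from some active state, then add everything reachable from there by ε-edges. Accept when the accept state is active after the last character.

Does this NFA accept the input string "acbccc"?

start: ε-closure({0}) = {0,2,4,6,8,10,12}
'a' @ 1: {1,7,8,9,10,11,12,13}  ✓accept
'c' @ 2: {1,7,8,9,10,12,13}  ✓accept
'b' @ 3: {1,7,8,9,10,12,13}  ✓accept
'c' @ 4: {1,7,8,9,10,12,13}  ✓accept
'c' @ 5: {1,7,8,9,10,12,13}  ✓accept
'c' @ 6: {1,7,8,9,10,12,13}  ✓accept
final: {1,7,8,9,10,12,13}; accept 1 in set

Answer: ACCEPT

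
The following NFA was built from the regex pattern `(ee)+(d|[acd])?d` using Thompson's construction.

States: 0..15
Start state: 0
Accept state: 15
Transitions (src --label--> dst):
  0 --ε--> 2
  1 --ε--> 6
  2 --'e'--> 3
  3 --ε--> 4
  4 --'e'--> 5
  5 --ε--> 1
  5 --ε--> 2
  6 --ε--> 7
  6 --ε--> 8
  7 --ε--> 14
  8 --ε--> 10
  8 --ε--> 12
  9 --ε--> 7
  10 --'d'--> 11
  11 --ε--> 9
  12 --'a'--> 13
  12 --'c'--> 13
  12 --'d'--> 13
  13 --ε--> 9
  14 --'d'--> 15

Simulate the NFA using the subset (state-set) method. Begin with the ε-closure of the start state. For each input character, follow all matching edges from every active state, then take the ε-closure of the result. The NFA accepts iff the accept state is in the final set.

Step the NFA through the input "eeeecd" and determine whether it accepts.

start: ε-closure({0}) = {0,2}
'e' @ 1: {3,4}
'e' @ 2: {1,2,5,6,7,8,10,12,14}
'e' @ 3: {3,4}
'e' @ 4: {1,2,5,6,7,8,10,12,14}
'c' @ 5: {7,9,13,14}
'd' @ 6: {15}  [accepting]
final: {15}; accept 15 in set

Answer: ACCEPT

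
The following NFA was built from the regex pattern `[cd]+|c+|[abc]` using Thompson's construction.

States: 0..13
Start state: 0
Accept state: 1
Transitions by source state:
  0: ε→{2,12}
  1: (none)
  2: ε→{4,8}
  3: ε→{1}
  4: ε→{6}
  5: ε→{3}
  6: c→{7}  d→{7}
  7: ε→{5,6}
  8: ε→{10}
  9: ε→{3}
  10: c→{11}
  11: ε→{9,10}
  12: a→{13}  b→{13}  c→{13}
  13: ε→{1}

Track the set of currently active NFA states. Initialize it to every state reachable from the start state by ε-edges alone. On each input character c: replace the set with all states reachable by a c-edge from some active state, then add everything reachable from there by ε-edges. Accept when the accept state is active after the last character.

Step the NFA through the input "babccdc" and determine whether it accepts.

initial (ε-close {0}): {0,2,4,6,8,10,12}
'b' @ 1: {1,13}  [accepting]
'a' @ 2: {}  — no active states
rest 'bccdc' ignored (set empty)
final: {}; accept 1 not in set

Answer: REJECT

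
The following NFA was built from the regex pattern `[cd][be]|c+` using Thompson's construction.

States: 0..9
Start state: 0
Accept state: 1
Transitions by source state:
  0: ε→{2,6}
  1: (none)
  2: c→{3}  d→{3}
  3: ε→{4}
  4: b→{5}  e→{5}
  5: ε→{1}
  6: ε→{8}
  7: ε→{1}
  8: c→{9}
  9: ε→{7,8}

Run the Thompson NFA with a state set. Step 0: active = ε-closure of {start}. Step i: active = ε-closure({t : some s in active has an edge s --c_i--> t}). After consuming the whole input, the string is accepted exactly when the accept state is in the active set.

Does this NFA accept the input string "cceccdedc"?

S₀ = ε-closure({0}) = {0,2,6,8}
'c' @ 1: {1,3,4,7,8,9}  (accept∈set)
'c' @ 2: {1,7,8,9}  (accept∈set)
'e' @ 3: {}  — state set empty
rest 'ccdedc' ignored (set empty)
final: {}; accept 1 not in set

Answer: REJECT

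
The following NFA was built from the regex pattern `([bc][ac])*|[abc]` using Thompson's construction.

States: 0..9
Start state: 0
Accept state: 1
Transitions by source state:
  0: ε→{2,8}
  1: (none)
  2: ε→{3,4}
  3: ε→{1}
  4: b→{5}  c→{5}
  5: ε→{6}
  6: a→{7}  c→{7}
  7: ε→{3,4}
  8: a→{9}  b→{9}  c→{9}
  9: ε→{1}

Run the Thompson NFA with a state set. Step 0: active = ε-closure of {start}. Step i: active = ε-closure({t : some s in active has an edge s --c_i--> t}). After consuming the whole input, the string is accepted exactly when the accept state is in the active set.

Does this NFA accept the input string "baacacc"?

S₀ = ε-closure({0}) = {0,1,2,3,4,8}
'b' @ 1: {1,5,6,9}  ✓accept
'a' @ 2: {1,3,4,7}  ✓accept
'a' @ 3: {}  — no active states
rest 'cacc' ignored (set empty)
end set {} — state 1 not in

Answer: REJECT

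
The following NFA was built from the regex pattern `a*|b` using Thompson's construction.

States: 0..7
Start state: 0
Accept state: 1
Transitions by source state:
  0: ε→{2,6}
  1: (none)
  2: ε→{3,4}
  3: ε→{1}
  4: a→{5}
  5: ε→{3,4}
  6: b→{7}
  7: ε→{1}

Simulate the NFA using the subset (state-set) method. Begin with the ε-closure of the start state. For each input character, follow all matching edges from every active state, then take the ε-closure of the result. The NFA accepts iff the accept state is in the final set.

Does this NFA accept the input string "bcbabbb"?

Answer: REJECT

Steps:
start: ε-closure({0}) = {0,1,2,3,4,6}
'b' @ 1: {1,7}  [accepting]
'c' @ 2: {}  — dead — no transitions
rest 'babbb' ignored (set empty)
end set {} — state 1 not in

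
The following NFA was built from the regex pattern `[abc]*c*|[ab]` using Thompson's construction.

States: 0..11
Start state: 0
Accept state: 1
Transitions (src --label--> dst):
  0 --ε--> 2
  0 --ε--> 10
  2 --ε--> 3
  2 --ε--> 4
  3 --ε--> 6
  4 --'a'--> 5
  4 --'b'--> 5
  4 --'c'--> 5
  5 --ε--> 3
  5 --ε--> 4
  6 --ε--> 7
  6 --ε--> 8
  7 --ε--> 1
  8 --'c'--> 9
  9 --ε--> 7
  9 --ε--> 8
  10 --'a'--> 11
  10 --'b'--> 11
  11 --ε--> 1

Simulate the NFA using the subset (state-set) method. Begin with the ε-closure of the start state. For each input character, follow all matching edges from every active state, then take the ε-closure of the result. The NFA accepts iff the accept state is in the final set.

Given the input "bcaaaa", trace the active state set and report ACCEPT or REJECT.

Answer: ACCEPT

Trace:
start: ε-closure({0}) = {0,1,2,3,4,6,7,8,10}
'b' @ 1: {1,3,4,5,6,7,8,11}  (accept∈set)
'c' @ 2: {1,3,4,5,6,7,8,9}  (accept∈set)
'a' @ 3: {1,3,4,5,6,7,8}  (accept∈set)
'a' @ 4: {1,3,4,5,6,7,8}  (accept∈set)
'a' @ 5: {1,3,4,5,6,7,8}  (accept∈set)
'a' @ 6: {1,3,4,5,6,7,8}  (accept∈set)
end set {1,3,4,5,6,7,8} — state 1 in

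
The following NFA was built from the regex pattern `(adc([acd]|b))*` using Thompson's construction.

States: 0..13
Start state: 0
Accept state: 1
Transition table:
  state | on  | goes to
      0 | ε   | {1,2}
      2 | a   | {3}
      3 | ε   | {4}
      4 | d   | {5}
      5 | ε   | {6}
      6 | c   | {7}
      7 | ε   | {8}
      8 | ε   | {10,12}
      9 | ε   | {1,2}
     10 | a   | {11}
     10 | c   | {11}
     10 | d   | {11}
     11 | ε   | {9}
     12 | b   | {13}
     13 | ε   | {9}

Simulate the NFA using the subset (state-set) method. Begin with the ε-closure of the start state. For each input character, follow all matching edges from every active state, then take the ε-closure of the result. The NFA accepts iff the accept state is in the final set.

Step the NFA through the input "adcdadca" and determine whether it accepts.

Answer: ACCEPT

Derivation:
S₀ = ε-closure({0}) = {0,1,2}
'a' @ 1: {3,4}
'd' @ 2: {5,6}
'c' @ 3: {7,8,10,12}
'd' @ 4: {1,2,9,11}  ✓accept
'a' @ 5: {3,4}
'd' @ 6: {5,6}
'c' @ 7: {7,8,10,12}
'a' @ 8: {1,2,9,11}  ✓accept
after full input: {1,2,9,11}  (accept=1 in)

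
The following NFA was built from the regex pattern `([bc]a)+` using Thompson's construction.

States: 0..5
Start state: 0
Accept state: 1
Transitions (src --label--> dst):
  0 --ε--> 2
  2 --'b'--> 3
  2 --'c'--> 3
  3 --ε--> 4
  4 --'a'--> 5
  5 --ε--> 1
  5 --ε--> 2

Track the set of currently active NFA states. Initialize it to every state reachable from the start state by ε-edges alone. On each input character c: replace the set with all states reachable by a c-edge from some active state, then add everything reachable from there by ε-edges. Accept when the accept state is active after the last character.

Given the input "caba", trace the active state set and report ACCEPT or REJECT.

start: ε-closure({0}) = {0,2}
'c' @ 1: {3,4}
'a' @ 2: {1,2,5}  [accepting]
'b' @ 3: {3,4}
'a' @ 4: {1,2,5}  [accepting]
final: {1,2,5}; accept 1 in set

Answer: ACCEPT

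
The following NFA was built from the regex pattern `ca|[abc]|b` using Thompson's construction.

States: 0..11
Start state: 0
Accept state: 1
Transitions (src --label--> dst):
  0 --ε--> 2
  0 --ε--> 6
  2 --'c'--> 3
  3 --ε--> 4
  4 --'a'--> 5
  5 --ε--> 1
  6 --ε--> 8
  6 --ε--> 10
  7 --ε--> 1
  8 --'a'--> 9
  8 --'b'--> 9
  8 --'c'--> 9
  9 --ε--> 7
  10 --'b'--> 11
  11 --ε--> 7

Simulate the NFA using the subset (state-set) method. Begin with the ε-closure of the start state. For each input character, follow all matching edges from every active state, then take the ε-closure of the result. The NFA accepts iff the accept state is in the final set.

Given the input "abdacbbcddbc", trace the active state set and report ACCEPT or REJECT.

Answer: REJECT

Derivation:
initial (ε-close {0}): {0,2,6,8,10}
'a' @ 1: {1,7,9}  ✓accept
'b' @ 2: {}  — dead — no transitions
rest 'dacbbcddbc' ignored (set empty)
after full input: {}  (accept=1 not in)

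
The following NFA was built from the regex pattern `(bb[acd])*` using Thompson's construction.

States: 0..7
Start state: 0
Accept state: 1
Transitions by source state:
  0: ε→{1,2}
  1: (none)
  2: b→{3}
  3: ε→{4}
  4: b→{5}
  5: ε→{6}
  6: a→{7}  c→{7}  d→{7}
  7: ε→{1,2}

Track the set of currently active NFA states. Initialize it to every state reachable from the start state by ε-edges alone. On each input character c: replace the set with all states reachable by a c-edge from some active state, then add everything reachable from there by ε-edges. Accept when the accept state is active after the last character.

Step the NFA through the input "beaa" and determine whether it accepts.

Answer: REJECT

Trace:
start: ε-closure({0}) = {0,1,2}
'b' @ 1: {3,4}
'e' @ 2: {}  — no active states
rest 'aa' ignored (set empty)
end set {} — state 1 not in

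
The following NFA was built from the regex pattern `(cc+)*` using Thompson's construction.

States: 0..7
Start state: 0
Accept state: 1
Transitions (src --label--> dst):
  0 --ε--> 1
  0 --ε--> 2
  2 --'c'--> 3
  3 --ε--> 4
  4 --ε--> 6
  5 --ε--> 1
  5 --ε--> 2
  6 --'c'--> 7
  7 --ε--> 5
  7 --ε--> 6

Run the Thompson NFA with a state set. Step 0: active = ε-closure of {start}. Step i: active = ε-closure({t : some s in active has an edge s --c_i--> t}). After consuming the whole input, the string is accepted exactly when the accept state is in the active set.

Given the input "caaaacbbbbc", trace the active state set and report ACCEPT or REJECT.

Answer: REJECT

Trace:
start: ε-closure({0}) = {0,1,2}
'c' @ 1: {3,4,6}
'a' @ 2: {}  — dead — no transitions
rest 'aaacbbbbc' ignored (set empty)
final: {}; accept 1 not in set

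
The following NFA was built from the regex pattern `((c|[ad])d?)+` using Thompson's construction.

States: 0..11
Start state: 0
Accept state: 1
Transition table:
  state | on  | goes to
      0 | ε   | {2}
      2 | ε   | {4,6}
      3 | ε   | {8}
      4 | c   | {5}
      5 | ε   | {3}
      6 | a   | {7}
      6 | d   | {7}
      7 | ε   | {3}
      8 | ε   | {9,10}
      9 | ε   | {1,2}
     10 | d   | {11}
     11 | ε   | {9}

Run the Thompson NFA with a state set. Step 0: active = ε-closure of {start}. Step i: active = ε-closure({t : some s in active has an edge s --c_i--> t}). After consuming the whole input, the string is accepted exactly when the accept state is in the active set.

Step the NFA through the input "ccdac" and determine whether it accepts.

start: ε-closure({0}) = {0,2,4,6}
'c' @ 1: {1,2,3,4,5,6,8,9,10}  (accept∈set)
'c' @ 2: {1,2,3,4,5,6,8,9,10}  (accept∈set)
'd' @ 3: {1,2,3,4,6,7,8,9,10,11}  (accept∈set)
'a' @ 4: {1,2,3,4,6,7,8,9,10}  (accept∈set)
'c' @ 5: {1,2,3,4,5,6,8,9,10}  (accept∈set)
after full input: {1,2,3,4,5,6,8,9,10}  (accept=1 in)

Answer: ACCEPT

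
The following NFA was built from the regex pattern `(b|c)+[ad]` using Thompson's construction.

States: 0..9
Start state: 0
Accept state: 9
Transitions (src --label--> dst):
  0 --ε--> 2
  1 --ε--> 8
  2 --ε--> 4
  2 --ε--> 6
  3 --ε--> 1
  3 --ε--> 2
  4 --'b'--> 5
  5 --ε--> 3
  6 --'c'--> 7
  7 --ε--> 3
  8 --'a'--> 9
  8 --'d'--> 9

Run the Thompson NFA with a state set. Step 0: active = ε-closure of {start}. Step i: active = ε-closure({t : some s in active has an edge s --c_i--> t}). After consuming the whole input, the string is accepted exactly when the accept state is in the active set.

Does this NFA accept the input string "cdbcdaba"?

start: ε-closure({0}) = {0,2,4,6}
'c' @ 1: {1,2,3,4,6,7,8}
'd' @ 2: {9}  ✓accept
'b' @ 3: {}  — dead — no transitions
rest 'cdaba' ignored (set empty)
end set {} — state 9 not in

Answer: REJECT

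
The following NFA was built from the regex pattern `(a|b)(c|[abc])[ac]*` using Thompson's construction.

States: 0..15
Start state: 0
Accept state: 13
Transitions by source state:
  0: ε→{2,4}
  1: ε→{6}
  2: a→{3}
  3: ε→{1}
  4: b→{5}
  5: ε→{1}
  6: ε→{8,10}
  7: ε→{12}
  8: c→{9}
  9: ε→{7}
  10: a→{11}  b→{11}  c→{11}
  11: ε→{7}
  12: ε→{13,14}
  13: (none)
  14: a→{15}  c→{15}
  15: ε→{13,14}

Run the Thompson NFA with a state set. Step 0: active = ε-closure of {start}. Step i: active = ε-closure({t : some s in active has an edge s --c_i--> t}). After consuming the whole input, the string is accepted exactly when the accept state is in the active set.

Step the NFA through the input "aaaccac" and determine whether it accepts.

initial (ε-close {0}): {0,2,4}
'a' @ 1: {1,3,6,8,10}
'a' @ 2: {7,11,12,13,14}  [accepting]
'a' @ 3: {13,14,15}  [accepting]
'c' @ 4: {13,14,15}  [accepting]
'c' @ 5: {13,14,15}  [accepting]
'a' @ 6: {13,14,15}  [accepting]
'c' @ 7: {13,14,15}  [accepting]
final: {13,14,15}; accept 13 in set

Answer: ACCEPT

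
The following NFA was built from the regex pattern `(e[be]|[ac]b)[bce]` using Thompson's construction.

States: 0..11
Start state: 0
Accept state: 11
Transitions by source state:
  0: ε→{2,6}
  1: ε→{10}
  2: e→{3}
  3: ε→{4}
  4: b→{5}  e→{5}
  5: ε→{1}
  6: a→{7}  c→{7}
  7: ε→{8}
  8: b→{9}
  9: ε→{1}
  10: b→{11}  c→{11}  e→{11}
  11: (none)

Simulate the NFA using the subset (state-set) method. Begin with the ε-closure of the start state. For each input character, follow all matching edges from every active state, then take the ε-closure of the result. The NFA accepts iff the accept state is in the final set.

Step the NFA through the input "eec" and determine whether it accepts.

Answer: ACCEPT

Steps:
S₀ = ε-closure({0}) = {0,2,6}
'e' @ 1: {3,4}
'e' @ 2: {1,5,10}
'c' @ 3: {11}  (accept∈set)
after full input: {11}  (accept=11 in)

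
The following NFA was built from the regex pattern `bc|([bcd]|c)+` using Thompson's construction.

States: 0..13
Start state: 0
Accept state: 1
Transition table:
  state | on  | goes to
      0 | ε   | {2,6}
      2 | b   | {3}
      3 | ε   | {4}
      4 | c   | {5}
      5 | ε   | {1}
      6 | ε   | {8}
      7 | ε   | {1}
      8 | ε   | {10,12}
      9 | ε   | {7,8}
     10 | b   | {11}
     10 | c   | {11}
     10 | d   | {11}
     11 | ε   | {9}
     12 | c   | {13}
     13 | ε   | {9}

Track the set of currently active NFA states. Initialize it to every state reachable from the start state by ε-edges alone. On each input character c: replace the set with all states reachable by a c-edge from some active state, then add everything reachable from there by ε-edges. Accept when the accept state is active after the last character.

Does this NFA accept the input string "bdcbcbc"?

start: ε-closure({0}) = {0,2,6,8,10,12}
'b' @ 1: {1,3,4,7,8,9,10,11,12}  (accept∈set)
'd' @ 2: {1,7,8,9,10,11,12}  (accept∈set)
'c' @ 3: {1,7,8,9,10,11,12,13}  (accept∈set)
'b' @ 4: {1,7,8,9,10,11,12}  (accept∈set)
'c' @ 5: {1,7,8,9,10,11,12,13}  (accept∈set)
'b' @ 6: {1,7,8,9,10,11,12}  (accept∈set)
'c' @ 7: {1,7,8,9,10,11,12,13}  (accept∈set)
end set {1,7,8,9,10,11,12,13} — state 1 in

Answer: ACCEPT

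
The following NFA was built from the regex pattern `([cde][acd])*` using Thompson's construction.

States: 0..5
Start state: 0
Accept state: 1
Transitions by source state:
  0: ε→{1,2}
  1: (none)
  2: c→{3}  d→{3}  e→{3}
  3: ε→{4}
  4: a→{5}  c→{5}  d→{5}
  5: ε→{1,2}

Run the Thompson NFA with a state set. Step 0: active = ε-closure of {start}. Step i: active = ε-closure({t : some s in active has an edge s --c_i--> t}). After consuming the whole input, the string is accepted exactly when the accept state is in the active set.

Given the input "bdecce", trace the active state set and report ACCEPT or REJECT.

Answer: REJECT

Trace:
S₀ = ε-closure({0}) = {0,1,2}
'b' @ 1: {}  — state set empty
rest 'decce' ignored (set empty)
after full input: {}  (accept=1 not in)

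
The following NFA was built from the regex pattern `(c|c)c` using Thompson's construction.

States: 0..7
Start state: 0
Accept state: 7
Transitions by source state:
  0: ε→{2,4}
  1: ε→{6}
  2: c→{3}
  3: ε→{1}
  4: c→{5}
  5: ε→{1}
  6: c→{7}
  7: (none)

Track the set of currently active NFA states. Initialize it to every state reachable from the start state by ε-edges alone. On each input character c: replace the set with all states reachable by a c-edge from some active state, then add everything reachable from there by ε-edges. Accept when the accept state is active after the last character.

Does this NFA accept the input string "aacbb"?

initial (ε-close {0}): {0,2,4}
'a' @ 1: {}  — dead — no transitions
rest 'acbb' ignored (set empty)
end set {} — state 7 not in

Answer: REJECT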